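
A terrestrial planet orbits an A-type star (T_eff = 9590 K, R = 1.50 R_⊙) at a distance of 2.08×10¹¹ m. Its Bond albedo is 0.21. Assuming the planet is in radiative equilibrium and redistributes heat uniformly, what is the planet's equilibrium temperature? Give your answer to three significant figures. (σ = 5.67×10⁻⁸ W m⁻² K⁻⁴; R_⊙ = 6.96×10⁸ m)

T_eq ≈ 453 K

R_⋆ = 1.50 × 6.96×10⁸ = 1.04×10⁹ m.
L = 4πR_⋆²σT_⋆⁴ = 4π(1.04×10⁹)² × 5.67×10⁻⁸ × (9590)⁴ = 6.57×10²⁷ W.
S = L/(4πd²) = 1.21×10⁴ W m⁻².
Energy balance: absorbed = emitted ⇒ πR²·S(1−A) = 4πR²·σT_eq⁴, so T_eq⁴ = S(1−A)/(4σ).
T_eq = [1.21×10⁴ × 0.79 / (4 × 5.67×10⁻⁸)]^(1/4) = (4.21×10¹⁰)^(1/4) = 453 K.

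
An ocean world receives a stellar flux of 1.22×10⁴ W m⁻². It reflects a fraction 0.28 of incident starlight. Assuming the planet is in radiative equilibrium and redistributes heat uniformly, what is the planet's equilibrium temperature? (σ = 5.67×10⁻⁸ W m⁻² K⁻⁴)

Energy balance: absorbed = emitted ⇒ πR²·S(1−A) = 4πR²·σT_eq⁴, so T_eq⁴ = S(1−A)/(4σ).
T_eq = [1.22×10⁴ × 0.72 / (4 × 5.67×10⁻⁸)]^(1/4) = (3.87×10¹⁰)^(1/4) = 444 K.

T_eq ≈ 444 K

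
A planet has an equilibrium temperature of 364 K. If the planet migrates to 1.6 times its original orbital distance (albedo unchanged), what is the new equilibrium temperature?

T_eq ∝ L^(1/4) · d^(−1/2).
T′ = 364 / 1.6^(1/2) = 288 K.

T_eq ≈ 288 K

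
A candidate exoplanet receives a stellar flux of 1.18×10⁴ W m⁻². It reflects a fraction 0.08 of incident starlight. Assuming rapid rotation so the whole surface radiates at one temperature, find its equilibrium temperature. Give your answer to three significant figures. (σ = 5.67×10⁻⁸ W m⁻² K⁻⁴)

T_eq ≈ 468 K

Energy balance: absorbed = emitted ⇒ πR²·S(1−A) = 4πR²·σT_eq⁴, so T_eq⁴ = S(1−A)/(4σ).
T_eq = [1.18×10⁴ × 0.92 / (4 × 5.67×10⁻⁸)]^(1/4) = (4.79×10¹⁰)^(1/4) = 468 K.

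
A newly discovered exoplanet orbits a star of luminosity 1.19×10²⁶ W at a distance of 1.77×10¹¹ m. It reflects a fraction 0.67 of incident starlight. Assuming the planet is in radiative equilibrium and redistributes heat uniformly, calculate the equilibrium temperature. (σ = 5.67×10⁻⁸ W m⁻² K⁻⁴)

Flux: S = L/(4πd²) = 1.19×10²⁶/(4π×(1.77×10¹¹)²) = 302 W m⁻².
Energy balance: absorbed = emitted ⇒ πR²·S(1−A) = 4πR²·σT_eq⁴, so T_eq⁴ = S(1−A)/(4σ).
T_eq = [302 × 0.33 / (4 × 5.67×10⁻⁸)]^(1/4) = (4.40×10⁸)^(1/4) = 145 K.

T_eq ≈ 145 K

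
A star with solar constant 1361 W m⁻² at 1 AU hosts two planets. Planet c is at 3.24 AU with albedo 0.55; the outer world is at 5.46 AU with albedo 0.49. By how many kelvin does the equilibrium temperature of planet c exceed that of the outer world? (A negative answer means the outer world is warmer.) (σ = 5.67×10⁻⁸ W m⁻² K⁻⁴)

T_eq = [S₀(1−A)/(4σd²)]^(1/4), so T ∝ (1−A)^(1/4) / √d.
T₁ = [1361×0.45/(4×5.67×10⁻⁸×3.24²)]^(1/4) = 126.64 K.
T₂ = [1361×0.51/(4×5.67×10⁻⁸×5.46²)]^(1/4) = 100.66 K.

ΔT ≈ 26.0 K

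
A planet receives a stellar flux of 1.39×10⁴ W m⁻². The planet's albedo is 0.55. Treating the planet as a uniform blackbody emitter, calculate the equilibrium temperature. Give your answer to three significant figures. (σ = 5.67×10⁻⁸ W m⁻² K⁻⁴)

T_eq ≈ 408 K

Energy balance: absorbed = emitted ⇒ πR²·S(1−A) = 4πR²·σT_eq⁴, so T_eq⁴ = S(1−A)/(4σ).
T_eq = [1.39×10⁴ × 0.45 / (4 × 5.67×10⁻⁸)]^(1/4) = (2.76×10¹⁰)^(1/4) = 408 K.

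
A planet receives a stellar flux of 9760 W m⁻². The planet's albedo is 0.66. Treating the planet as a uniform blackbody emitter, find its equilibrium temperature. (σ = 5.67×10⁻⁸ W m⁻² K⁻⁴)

T_eq ≈ 348 K

Energy balance: absorbed = emitted ⇒ πR²·S(1−A) = 4πR²·σT_eq⁴, so T_eq⁴ = S(1−A)/(4σ).
T_eq = [9760 × 0.34 / (4 × 5.67×10⁻⁸)]^(1/4) = (1.46×10¹⁰)^(1/4) = 348 K.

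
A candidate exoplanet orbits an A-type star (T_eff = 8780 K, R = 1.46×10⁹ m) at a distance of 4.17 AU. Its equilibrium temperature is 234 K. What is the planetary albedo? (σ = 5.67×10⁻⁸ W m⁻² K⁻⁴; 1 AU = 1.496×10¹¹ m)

A ≈ 0.63

d = 4.17 AU = 6.24×10¹¹ m.
L = 4πR_⋆²σT_⋆⁴ = 4π(1.46×10⁹)² × 5.67×10⁻⁸ × (8780)⁴ = 9.03×10²⁷ W.
S = L/(4πd²) = 1850 W m⁻².
From T_eq⁴ = S(1−A)/(4σ): 1−A = 4σT_eq⁴/S.
1−A = 4 × 5.67×10⁻⁸ × (234)⁴ / 1850 = 0.368.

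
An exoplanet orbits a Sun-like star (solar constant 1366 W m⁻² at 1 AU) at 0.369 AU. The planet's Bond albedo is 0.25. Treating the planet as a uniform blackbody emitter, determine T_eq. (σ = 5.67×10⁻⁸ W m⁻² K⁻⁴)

T_eq ≈ 427 K

Flux at 0.369 AU: S = 1366/0.369² = 1.00×10⁴ W m⁻².
Energy balance: absorbed = emitted ⇒ πR²·S(1−A) = 4πR²·σT_eq⁴, so T_eq⁴ = S(1−A)/(4σ).
T_eq = [1.00×10⁴ × 0.75 / (4 × 5.67×10⁻⁸)]^(1/4) = (3.32×10¹⁰)^(1/4) = 427 K.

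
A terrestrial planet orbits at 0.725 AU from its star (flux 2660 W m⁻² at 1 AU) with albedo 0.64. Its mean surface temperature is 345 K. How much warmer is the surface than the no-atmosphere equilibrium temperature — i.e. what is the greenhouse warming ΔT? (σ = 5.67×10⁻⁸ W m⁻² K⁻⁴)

S = 2660/0.725² = 5061 W m⁻².
T_eq = [S(1−A)/(4σ)]^(1/4) = [5061×0.36/(4×5.67×10⁻⁸)]^(1/4) = 299.4 K.
ΔT = T_surf − T_eq = 345 − 299.4.

ΔT ≈ 45.6 K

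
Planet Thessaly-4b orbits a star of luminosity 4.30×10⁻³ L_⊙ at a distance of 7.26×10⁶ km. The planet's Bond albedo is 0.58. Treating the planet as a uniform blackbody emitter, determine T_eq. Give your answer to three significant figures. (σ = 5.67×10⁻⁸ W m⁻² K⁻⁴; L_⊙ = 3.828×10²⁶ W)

T_eq ≈ 260 K

d = 7.26×10⁶ km = 7.26×10⁹ m.
L = 4.30×10⁻³ × 3.828×10²⁶ = 1.65×10²⁴ W.
Flux: S = L/(4πd²) = 1.65×10²⁴/(4π×(7.26×10⁹)²) = 2490 W m⁻².
Energy balance: absorbed = emitted ⇒ πR²·S(1−A) = 4πR²·σT_eq⁴, so T_eq⁴ = S(1−A)/(4σ).
T_eq = [2490 × 0.42 / (4 × 5.67×10⁻⁸)]^(1/4) = (4.60×10⁹)^(1/4) = 260 K.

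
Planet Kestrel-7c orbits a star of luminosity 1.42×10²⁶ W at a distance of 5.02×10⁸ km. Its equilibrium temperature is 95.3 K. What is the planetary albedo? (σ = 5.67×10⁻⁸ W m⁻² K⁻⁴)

d = 5.02×10⁸ km = 5.02×10¹¹ m.
Flux: S = L/(4πd²) = 1.42×10²⁶/(4π×(5.02×10¹¹)²) = 44.8 W m⁻².
From T_eq⁴ = S(1−A)/(4σ): 1−A = 4σT_eq⁴/S.
1−A = 4 × 5.67×10⁻⁸ × (95.3)⁴ / 44.8 = 0.417.

A ≈ 0.58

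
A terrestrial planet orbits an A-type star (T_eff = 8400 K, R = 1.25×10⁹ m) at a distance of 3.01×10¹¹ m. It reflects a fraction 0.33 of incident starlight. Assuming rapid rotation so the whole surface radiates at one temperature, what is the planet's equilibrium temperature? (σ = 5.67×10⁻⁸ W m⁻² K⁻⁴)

T_eq ≈ 346 K

L = 4πR_⋆²σT_⋆⁴ = 4π(1.25×10⁹)² × 5.67×10⁻⁸ × (8400)⁴ = 5.54×10²⁷ W.
S = L/(4πd²) = 4870 W m⁻².
Energy balance: absorbed = emitted ⇒ πR²·S(1−A) = 4πR²·σT_eq⁴, so T_eq⁴ = S(1−A)/(4σ).
T_eq = [4870 × 0.67 / (4 × 5.67×10⁻⁸)]^(1/4) = (1.44×10¹⁰)^(1/4) = 346 K.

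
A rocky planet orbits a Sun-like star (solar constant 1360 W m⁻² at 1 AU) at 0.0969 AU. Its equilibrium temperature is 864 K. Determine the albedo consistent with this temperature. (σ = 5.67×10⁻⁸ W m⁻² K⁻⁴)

A ≈ 0.13

Flux at 0.0969 AU: S = 1360/0.0969² = 1.45×10⁵ W m⁻².
From T_eq⁴ = S(1−A)/(4σ): 1−A = 4σT_eq⁴/S.
1−A = 4 × 5.67×10⁻⁸ × (864)⁴ / 1.45×10⁵ = 0.873.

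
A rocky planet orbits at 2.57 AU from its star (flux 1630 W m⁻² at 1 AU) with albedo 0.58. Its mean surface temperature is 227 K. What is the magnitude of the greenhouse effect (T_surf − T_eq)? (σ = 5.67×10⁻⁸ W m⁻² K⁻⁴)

S = 1630/2.57² = 246.8 W m⁻².
T_eq = [S(1−A)/(4σ)]^(1/4) = [246.8×0.42/(4×5.67×10⁻⁸)]^(1/4) = 146.2 K.
ΔT = T_surf − T_eq = 227 − 146.2.

ΔT ≈ 80.8 K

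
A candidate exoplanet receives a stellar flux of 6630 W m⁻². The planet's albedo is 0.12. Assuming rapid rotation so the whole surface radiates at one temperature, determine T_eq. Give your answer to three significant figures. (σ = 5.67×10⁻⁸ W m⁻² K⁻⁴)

T_eq ≈ 400 K

Energy balance: absorbed = emitted ⇒ πR²·S(1−A) = 4πR²·σT_eq⁴, so T_eq⁴ = S(1−A)/(4σ).
T_eq = [6630 × 0.88 / (4 × 5.67×10⁻⁸)]^(1/4) = (2.57×10¹⁰)^(1/4) = 400 K.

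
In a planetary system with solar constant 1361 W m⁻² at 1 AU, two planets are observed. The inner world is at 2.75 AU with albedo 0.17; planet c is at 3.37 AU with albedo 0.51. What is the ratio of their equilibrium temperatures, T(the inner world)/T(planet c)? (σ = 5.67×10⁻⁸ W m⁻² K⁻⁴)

T_eq = [S₀(1−A)/(4σd²)]^(1/4), so T ∝ (1−A)^(1/4) / √d.
T₁ = [1361×0.83/(4×5.67×10⁻⁸×2.75²)]^(1/4) = 160.20 K.
T₂ = [1361×0.49/(4×5.67×10⁻⁸×3.37²)]^(1/4) = 126.85 K.

T₁/T₂ ≈ 1.263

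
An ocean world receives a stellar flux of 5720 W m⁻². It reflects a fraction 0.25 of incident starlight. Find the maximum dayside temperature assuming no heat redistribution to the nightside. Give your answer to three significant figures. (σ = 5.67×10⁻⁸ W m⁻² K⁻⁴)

With no redistribution each surface element balances locally: S(1−A) = σT⁴.
T = [5720 × 0.75 / 5.67×10⁻⁸]^(1/4) = (7.57×10¹⁰)^(1/4) = 524 K.

T_ss ≈ 524 K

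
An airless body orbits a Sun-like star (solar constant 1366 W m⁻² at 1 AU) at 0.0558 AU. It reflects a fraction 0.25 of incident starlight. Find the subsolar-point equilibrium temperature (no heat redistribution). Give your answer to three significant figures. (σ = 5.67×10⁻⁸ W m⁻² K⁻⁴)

T_ss ≈ 1550 K

Flux at 0.0558 AU: S = 1366/0.0558² = 4.39×10⁵ W m⁻².
At the subsolar point the surface absorbs S(1−A) and emits σT⁴ per unit area — no factor of 4, since only the local patch is in balance.
T = [4.39×10⁵ × 0.75 / 5.67×10⁻⁸]^(1/4) = (5.80×10¹²)^(1/4) = 1550 K.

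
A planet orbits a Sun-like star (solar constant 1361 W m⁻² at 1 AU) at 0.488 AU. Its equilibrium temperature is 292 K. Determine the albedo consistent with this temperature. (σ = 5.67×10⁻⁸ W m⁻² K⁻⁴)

A ≈ 0.71

Flux at 0.488 AU: S = 1361/0.488² = 5720 W m⁻².
From T_eq⁴ = S(1−A)/(4σ): 1−A = 4σT_eq⁴/S.
1−A = 4 × 5.67×10⁻⁸ × (292)⁴ / 5720 = 0.289.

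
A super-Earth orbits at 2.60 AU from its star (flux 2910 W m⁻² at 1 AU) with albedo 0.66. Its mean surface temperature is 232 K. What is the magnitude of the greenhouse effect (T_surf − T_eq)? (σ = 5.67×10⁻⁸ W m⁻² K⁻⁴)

ΔT ≈ 72.6 K

S = 2910/2.60² = 430.5 W m⁻².
T_eq = [S(1−A)/(4σ)]^(1/4) = [430.5×0.34/(4×5.67×10⁻⁸)]^(1/4) = 159.4 K.
ΔT = T_surf − T_eq = 232 − 159.4.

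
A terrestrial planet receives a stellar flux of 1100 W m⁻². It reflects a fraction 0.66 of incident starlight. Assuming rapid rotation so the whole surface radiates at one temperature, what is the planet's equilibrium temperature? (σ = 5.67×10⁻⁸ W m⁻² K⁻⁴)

T_eq ≈ 202 K

Energy balance: absorbed = emitted ⇒ πR²·S(1−A) = 4πR²·σT_eq⁴, so T_eq⁴ = S(1−A)/(4σ).
T_eq = [1100 × 0.34 / (4 × 5.67×10⁻⁸)]^(1/4) = (1.65×10⁹)^(1/4) = 202 K.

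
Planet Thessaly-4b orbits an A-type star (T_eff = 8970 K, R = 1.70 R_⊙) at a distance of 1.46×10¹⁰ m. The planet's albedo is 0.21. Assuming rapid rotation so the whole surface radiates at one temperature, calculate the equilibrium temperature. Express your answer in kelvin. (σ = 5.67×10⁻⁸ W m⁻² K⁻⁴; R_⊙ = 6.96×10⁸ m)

R_⋆ = 1.70 × 6.96×10⁸ = 1.18×10⁹ m.
L = 4πR_⋆²σT_⋆⁴ = 4π(1.18×10⁹)² × 5.67×10⁻⁸ × (8970)⁴ = 6.46×10²⁷ W.
S = L/(4πd²) = 2.41×10⁶ W m⁻².
Energy balance: absorbed = emitted ⇒ πR²·S(1−A) = 4πR²·σT_eq⁴, so T_eq⁴ = S(1−A)/(4σ).
T_eq = [2.41×10⁶ × 0.79 / (4 × 5.67×10⁻⁸)]^(1/4) = (8.40×10¹²)^(1/4) = 1700 K.

T_eq ≈ 1700 K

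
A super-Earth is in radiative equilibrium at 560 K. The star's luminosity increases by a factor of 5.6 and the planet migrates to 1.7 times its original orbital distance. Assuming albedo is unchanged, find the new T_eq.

T_eq ≈ 661 K

T_eq ∝ L^(1/4) · d^(−1/2).
T′ = 560 × 5.6^(1/4) / 1.7^(1/2) = 661 K.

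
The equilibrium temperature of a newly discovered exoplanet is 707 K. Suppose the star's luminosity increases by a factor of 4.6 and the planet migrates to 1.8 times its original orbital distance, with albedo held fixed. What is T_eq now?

T_eq ∝ L^(1/4) · d^(−1/2).
T′ = 707 × 4.6^(1/4) / 1.8^(1/2) = 772 K.

T_eq ≈ 772 K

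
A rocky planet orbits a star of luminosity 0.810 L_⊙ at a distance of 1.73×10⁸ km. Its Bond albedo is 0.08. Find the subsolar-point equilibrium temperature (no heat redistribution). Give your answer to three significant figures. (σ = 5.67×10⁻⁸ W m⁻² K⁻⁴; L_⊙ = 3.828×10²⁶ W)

d = 1.73×10⁸ km = 1.73×10¹¹ m.
L = 0.810 × 3.828×10²⁶ = 3.10×10²⁶ W.
Flux: S = L/(4πd²) = 3.10×10²⁶/(4π×(1.73×10¹¹)²) = 824 W m⁻².
At the subsolar point the surface absorbs S(1−A) and emits σT⁴ per unit area — no factor of 4, since only the local patch is in balance.
T = [824 × 0.92 / 5.67×10⁻⁸]^(1/4) = (1.34×10¹⁰)^(1/4) = 340 K.

T_ss ≈ 340 K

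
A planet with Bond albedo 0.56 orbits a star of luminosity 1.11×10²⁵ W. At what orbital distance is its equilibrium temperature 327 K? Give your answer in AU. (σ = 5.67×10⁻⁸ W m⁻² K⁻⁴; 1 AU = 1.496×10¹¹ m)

From T_eq⁴ = L(1−A)/(16πσd²): d = √[L(1−A)/(16πσT_eq⁴)].
d = √[1.11×10²⁵ × 0.44 / (16π × 5.67×10⁻⁸ × (327)⁴)] = 1.22×10¹⁰ m = 0.0818 AU.

d ≈ 0.0818 AU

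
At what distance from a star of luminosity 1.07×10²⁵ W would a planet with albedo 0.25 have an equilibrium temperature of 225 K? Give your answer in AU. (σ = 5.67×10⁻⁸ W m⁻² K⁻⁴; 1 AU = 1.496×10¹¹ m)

d ≈ 0.222 AU

From T_eq⁴ = L(1−A)/(16πσd²): d = √[L(1−A)/(16πσT_eq⁴)].
d = √[1.07×10²⁵ × 0.75 / (16π × 5.67×10⁻⁸ × (225)⁴)] = 3.31×10¹⁰ m = 0.222 AU.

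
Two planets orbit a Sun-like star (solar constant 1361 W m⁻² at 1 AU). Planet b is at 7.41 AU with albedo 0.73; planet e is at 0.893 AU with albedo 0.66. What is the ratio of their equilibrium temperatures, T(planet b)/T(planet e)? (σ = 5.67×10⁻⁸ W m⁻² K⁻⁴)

T₁/T₂ ≈ 0.328

T_eq = [S₀(1−A)/(4σd²)]^(1/4), so T ∝ (1−A)^(1/4) / √d.
T₁ = [1361×0.27/(4×5.67×10⁻⁸×7.41²)]^(1/4) = 73.70 K.
T₂ = [1361×0.34/(4×5.67×10⁻⁸×0.893²)]^(1/4) = 224.90 K.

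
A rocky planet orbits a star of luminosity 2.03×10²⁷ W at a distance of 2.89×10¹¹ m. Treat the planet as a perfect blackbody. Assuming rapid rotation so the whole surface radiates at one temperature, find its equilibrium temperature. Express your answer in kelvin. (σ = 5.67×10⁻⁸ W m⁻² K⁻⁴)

T_eq ≈ 304 K

Flux: S = L/(4πd²) = 2.03×10²⁷/(4π×(2.89×10¹¹)²) = 1930 W m⁻².
Energy balance: absorbed = emitted ⇒ πR²·S(1−A) = 4πR²·σT_eq⁴, so T_eq⁴ = S(1−A)/(4σ).
T_eq = [1930 × 1.00 / (4 × 5.67×10⁻⁸)]^(1/4) = (8.53×10⁹)^(1/4) = 304 K.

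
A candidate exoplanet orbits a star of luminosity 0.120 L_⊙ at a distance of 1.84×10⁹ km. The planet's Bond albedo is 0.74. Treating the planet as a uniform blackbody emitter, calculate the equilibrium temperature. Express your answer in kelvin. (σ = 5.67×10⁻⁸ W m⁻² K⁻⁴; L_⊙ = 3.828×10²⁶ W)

T_eq ≈ 33.4 K

d = 1.84×10⁹ km = 1.84×10¹² m.
L = 0.120 × 3.828×10²⁶ = 4.59×10²⁵ W.
Flux: S = L/(4πd²) = 4.59×10²⁵/(4π×(1.84×10¹²)²) = 1.08 W m⁻².
Energy balance: absorbed = emitted ⇒ πR²·S(1−A) = 4πR²·σT_eq⁴, so T_eq⁴ = S(1−A)/(4σ).
T_eq = [1.08 × 0.26 / (4 × 5.67×10⁻⁸)]^(1/4) = (1.24×10⁶)^(1/4) = 33.4 K.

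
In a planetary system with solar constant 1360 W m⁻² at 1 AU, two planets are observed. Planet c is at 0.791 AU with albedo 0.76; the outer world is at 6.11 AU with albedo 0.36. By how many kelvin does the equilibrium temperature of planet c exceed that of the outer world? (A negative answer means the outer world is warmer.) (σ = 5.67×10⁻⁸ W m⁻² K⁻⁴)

T_eq = [S₀(1−A)/(4σd²)]^(1/4), so T ∝ (1−A)^(1/4) / √d.
T₁ = [1360×0.24/(4×5.67×10⁻⁸×0.791²)]^(1/4) = 219.00 K.
T₂ = [1360×0.64/(4×5.67×10⁻⁸×6.11²)]^(1/4) = 100.69 K.

ΔT ≈ 118.3 K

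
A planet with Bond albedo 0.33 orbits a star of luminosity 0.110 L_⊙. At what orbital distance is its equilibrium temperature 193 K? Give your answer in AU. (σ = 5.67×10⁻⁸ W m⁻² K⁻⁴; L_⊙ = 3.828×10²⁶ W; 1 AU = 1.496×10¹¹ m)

L = 0.110 × 3.828×10²⁶ = 4.21×10²⁵ W.
From T_eq⁴ = L(1−A)/(16πσd²): d = √[L(1−A)/(16πσT_eq⁴)].
d = √[4.21×10²⁵ × 0.67 / (16π × 5.67×10⁻⁸ × (193)⁴)] = 8.45×10¹⁰ m = 0.565 AU.

d ≈ 0.565 AU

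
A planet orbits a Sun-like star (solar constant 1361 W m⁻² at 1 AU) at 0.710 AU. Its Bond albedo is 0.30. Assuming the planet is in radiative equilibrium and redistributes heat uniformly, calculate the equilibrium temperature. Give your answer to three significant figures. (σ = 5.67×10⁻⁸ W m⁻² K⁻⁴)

T_eq ≈ 302 K

Flux at 0.710 AU: S = 1361/0.710² = 2700 W m⁻².
Energy balance: absorbed = emitted ⇒ πR²·S(1−A) = 4πR²·σT_eq⁴, so T_eq⁴ = S(1−A)/(4σ).
T_eq = [2700 × 0.70 / (4 × 5.67×10⁻⁸)]^(1/4) = (8.33×10⁹)^(1/4) = 302 K.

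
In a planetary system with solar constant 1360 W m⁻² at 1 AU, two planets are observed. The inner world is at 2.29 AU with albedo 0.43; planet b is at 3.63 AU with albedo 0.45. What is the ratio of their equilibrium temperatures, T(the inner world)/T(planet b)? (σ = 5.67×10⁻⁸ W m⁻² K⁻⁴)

T₁/T₂ ≈ 1.270

T_eq = [S₀(1−A)/(4σd²)]^(1/4), so T ∝ (1−A)^(1/4) / √d.
T₁ = [1360×0.57/(4×5.67×10⁻⁸×2.29²)]^(1/4) = 159.78 K.
T₂ = [1360×0.55/(4×5.67×10⁻⁸×3.63²)]^(1/4) = 125.78 K.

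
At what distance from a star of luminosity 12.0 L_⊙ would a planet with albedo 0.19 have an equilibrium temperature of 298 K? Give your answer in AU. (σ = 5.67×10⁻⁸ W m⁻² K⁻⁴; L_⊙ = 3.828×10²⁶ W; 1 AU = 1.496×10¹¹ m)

d ≈ 2.72 AU

L = 12.0 × 3.828×10²⁶ = 4.59×10²⁷ W.
From T_eq⁴ = L(1−A)/(16πσd²): d = √[L(1−A)/(16πσT_eq⁴)].
d = √[4.59×10²⁷ × 0.81 / (16π × 5.67×10⁻⁸ × (298)⁴)] = 4.07×10¹¹ m = 2.72 AU.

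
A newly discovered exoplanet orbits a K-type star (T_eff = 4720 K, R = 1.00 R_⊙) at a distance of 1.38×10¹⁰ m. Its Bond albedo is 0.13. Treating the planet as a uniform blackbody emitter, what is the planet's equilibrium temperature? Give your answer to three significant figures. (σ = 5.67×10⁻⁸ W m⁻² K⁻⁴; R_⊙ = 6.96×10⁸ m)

T_eq ≈ 724 K

R_⋆ = 1.00 × 6.96×10⁸ = 6.96×10⁸ m.
L = 4πR_⋆²σT_⋆⁴ = 4π(6.96×10⁸)² × 5.67×10⁻⁸ × (4720)⁴ = 1.71×10²⁶ W.
S = L/(4πd²) = 7.16×10⁴ W m⁻².
Energy balance: absorbed = emitted ⇒ πR²·S(1−A) = 4πR²·σT_eq⁴, so T_eq⁴ = S(1−A)/(4σ).
T_eq = [7.16×10⁴ × 0.87 / (4 × 5.67×10⁻⁸)]^(1/4) = (2.75×10¹¹)^(1/4) = 724 K.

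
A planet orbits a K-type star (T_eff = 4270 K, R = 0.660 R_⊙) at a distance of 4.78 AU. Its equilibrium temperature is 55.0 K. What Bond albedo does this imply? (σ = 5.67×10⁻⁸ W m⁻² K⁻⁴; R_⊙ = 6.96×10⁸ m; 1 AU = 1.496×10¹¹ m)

A ≈ 0.73

R_⋆ = 0.660 × 6.96×10⁸ = 4.59×10⁸ m.
d = 4.78 AU = 7.15×10¹¹ m.
L = 4πR_⋆²σT_⋆⁴ = 4π(4.59×10⁸)² × 5.67×10⁻⁸ × (4270)⁴ = 5.00×10²⁵ W.
S = L/(4πd²) = 7.78 W m⁻².
From T_eq⁴ = S(1−A)/(4σ): 1−A = 4σT_eq⁴/S.
1−A = 4 × 5.67×10⁻⁸ × (55.0)⁴ / 7.78 = 0.267.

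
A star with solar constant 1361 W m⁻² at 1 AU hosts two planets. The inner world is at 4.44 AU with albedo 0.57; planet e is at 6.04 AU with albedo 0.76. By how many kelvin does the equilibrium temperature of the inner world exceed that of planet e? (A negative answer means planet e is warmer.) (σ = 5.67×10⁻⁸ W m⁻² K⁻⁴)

ΔT ≈ 27.7 K

T_eq = [S₀(1−A)/(4σd²)]^(1/4), so T ∝ (1−A)^(1/4) / √d.
T₁ = [1361×0.43/(4×5.67×10⁻⁸×4.44²)]^(1/4) = 106.96 K.
T₂ = [1361×0.24/(4×5.67×10⁻⁸×6.04²)]^(1/4) = 79.27 K.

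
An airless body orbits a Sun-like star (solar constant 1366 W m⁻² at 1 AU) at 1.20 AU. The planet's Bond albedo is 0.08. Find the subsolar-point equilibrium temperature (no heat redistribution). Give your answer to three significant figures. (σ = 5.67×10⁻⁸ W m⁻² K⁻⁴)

T_ss ≈ 352 K

Flux at 1.20 AU: S = 1366/1.20² = 949 W m⁻².
At the subsolar point the surface absorbs S(1−A) and emits σT⁴ per unit area — no factor of 4, since only the local patch is in balance.
T = [949 × 0.92 / 5.67×10⁻⁸]^(1/4) = (1.54×10¹⁰)^(1/4) = 352 K.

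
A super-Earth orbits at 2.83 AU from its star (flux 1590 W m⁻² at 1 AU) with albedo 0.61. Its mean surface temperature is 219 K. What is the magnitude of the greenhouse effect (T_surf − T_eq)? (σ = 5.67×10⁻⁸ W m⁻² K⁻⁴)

ΔT ≈ 83.1 K

S = 1590/2.83² = 198.5 W m⁻².
T_eq = [S(1−A)/(4σ)]^(1/4) = [198.5×0.39/(4×5.67×10⁻⁸)]^(1/4) = 135.9 K.
ΔT = T_surf − T_eq = 219 − 135.9.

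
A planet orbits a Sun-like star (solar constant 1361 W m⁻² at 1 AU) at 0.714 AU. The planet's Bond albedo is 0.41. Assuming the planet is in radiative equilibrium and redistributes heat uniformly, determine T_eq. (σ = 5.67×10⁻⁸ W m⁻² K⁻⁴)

Flux at 0.714 AU: S = 1361/0.714² = 2670 W m⁻².
Energy balance: absorbed = emitted ⇒ πR²·S(1−A) = 4πR²·σT_eq⁴, so T_eq⁴ = S(1−A)/(4σ).
T_eq = [2670 × 0.59 / (4 × 5.67×10⁻⁸)]^(1/4) = (6.94×10⁹)^(1/4) = 289 K.

T_eq ≈ 289 K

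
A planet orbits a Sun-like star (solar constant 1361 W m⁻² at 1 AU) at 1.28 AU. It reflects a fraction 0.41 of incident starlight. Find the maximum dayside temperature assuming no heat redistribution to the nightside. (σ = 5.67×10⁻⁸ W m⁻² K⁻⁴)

Flux at 1.28 AU: S = 1361/1.28² = 831 W m⁻².
With no redistribution each surface element balances locally: S(1−A) = σT⁴.
T = [831 × 0.59 / 5.67×10⁻⁸]^(1/4) = (8.64×10⁹)^(1/4) = 305 K.

T_ss ≈ 305 K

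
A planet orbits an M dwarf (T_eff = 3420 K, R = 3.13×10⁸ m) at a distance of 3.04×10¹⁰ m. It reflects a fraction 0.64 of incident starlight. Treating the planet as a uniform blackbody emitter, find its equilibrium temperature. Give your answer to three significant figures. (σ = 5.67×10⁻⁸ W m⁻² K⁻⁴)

T_eq ≈ 190 K

L = 4πR_⋆²σT_⋆⁴ = 4π(3.13×10⁸)² × 5.67×10⁻⁸ × (3420)⁴ = 9.55×10²⁴ W.
S = L/(4πd²) = 822 W m⁻².
Energy balance: absorbed = emitted ⇒ πR²·S(1−A) = 4πR²·σT_eq⁴, so T_eq⁴ = S(1−A)/(4σ).
T_eq = [822 × 0.36 / (4 × 5.67×10⁻⁸)]^(1/4) = (1.31×10⁹)^(1/4) = 190 K.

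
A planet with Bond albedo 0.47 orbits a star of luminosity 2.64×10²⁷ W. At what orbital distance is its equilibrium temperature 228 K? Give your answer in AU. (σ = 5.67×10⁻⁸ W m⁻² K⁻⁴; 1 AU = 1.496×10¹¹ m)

d ≈ 2.85 AU

From T_eq⁴ = L(1−A)/(16πσd²): d = √[L(1−A)/(16πσT_eq⁴)].
d = √[2.64×10²⁷ × 0.53 / (16π × 5.67×10⁻⁸ × (228)⁴)] = 4.26×10¹¹ m = 2.85 AU.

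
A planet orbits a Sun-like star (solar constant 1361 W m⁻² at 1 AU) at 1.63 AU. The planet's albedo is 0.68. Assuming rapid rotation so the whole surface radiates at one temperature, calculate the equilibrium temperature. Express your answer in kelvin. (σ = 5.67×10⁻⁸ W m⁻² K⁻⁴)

T_eq ≈ 164 K

Flux at 1.63 AU: S = 1361/1.63² = 512 W m⁻².
Energy balance: absorbed = emitted ⇒ πR²·S(1−A) = 4πR²·σT_eq⁴, so T_eq⁴ = S(1−A)/(4σ).
T_eq = [512 × 0.32 / (4 × 5.67×10⁻⁸)]^(1/4) = (7.23×10⁸)^(1/4) = 164 K.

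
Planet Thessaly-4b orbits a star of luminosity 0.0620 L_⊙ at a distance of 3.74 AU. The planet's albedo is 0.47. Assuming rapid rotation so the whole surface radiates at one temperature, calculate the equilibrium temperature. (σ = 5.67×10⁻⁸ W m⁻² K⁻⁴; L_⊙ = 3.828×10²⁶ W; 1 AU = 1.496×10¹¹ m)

T_eq ≈ 61.3 K

d = 3.74 AU = 5.60×10¹¹ m.
L = 0.0620 × 3.828×10²⁶ = 2.37×10²⁵ W.
Flux: S = L/(4πd²) = 2.37×10²⁵/(4π×(5.60×10¹¹)²) = 6.03 W m⁻².
Energy balance: absorbed = emitted ⇒ πR²·S(1−A) = 4πR²·σT_eq⁴, so T_eq⁴ = S(1−A)/(4σ).
T_eq = [6.03 × 0.53 / (4 × 5.67×10⁻⁸)]^(1/4) = (1.41×10⁷)^(1/4) = 61.3 K.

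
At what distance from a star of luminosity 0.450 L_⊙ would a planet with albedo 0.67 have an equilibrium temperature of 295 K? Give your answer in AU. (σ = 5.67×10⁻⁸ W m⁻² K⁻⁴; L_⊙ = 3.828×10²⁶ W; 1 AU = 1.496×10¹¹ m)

d ≈ 0.343 AU

L = 0.450 × 3.828×10²⁶ = 1.72×10²⁶ W.
From T_eq⁴ = L(1−A)/(16πσd²): d = √[L(1−A)/(16πσT_eq⁴)].
d = √[1.72×10²⁶ × 0.33 / (16π × 5.67×10⁻⁸ × (295)⁴)] = 5.13×10¹⁰ m = 0.343 AU.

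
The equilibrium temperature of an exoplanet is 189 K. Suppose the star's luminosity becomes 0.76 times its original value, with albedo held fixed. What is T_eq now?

T_eq ≈ 176 K

T_eq ∝ L^(1/4) · d^(−1/2).
T′ = 189 × 0.76^(1/4) = 176 K.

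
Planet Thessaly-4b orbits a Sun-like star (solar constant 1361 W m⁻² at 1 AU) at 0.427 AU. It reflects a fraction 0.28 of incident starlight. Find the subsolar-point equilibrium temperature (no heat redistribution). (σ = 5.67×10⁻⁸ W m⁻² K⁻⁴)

Flux at 0.427 AU: S = 1361/0.427² = 7460 W m⁻².
At the subsolar point the surface absorbs S(1−A) and emits σT⁴ per unit area — no factor of 4, since only the local patch is in balance.
T = [7460 × 0.72 / 5.67×10⁻⁸]^(1/4) = (9.48×10¹⁰)^(1/4) = 555 K.

T_ss ≈ 555 K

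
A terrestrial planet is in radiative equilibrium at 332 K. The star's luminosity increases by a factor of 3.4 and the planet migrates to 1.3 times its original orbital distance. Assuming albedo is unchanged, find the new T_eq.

T_eq ∝ L^(1/4) · d^(−1/2).
T′ = 332 × 3.4^(1/4) / 1.3^(1/2) = 395 K.

T_eq ≈ 395 K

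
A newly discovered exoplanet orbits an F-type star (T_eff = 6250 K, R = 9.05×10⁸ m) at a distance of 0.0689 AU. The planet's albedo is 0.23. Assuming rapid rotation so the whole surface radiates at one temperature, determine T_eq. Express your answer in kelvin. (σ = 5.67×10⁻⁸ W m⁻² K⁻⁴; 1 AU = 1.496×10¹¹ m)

d = 0.0689 AU = 1.03×10¹⁰ m.
L = 4πR_⋆²σT_⋆⁴ = 4π(9.05×10⁸)² × 5.67×10⁻⁸ × (6250)⁴ = 8.90×10²⁶ W.
S = L/(4πd²) = 6.67×10⁵ W m⁻².
Energy balance: absorbed = emitted ⇒ πR²·S(1−A) = 4πR²·σT_eq⁴, so T_eq⁴ = S(1−A)/(4σ).
T_eq = [6.67×10⁵ × 0.77 / (4 × 5.67×10⁻⁸)]^(1/4) = (2.26×10¹²)^(1/4) = 1230 K.

T_eq ≈ 1230 K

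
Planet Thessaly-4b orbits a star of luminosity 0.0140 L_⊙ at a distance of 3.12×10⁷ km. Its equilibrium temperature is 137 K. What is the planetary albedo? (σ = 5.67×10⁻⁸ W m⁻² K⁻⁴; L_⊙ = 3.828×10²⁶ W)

A ≈ 0.82

d = 3.12×10⁷ km = 3.12×10¹⁰ m.
L = 0.0140 × 3.828×10²⁶ = 5.36×10²⁴ W.
Flux: S = L/(4πd²) = 5.36×10²⁴/(4π×(3.12×10¹⁰)²) = 438 W m⁻².
From T_eq⁴ = S(1−A)/(4σ): 1−A = 4σT_eq⁴/S.
1−A = 4 × 5.67×10⁻⁸ × (137)⁴ / 438 = 0.182.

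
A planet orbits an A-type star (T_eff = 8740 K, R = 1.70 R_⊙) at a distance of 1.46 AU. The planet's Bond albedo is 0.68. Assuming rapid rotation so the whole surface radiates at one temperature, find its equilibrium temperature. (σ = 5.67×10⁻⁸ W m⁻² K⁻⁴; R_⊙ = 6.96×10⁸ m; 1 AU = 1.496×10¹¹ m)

T_eq ≈ 342 K

R_⋆ = 1.70 × 6.96×10⁸ = 1.18×10⁹ m.
d = 1.46 AU = 2.18×10¹¹ m.
L = 4πR_⋆²σT_⋆⁴ = 4π(1.18×10⁹)² × 5.67×10⁻⁸ × (8740)⁴ = 5.82×10²⁷ W.
S = L/(4πd²) = 9710 W m⁻².
Energy balance: absorbed = emitted ⇒ πR²·S(1−A) = 4πR²·σT_eq⁴, so T_eq⁴ = S(1−A)/(4σ).
T_eq = [9710 × 0.32 / (4 × 5.67×10⁻⁸)]^(1/4) = (1.37×10¹⁰)^(1/4) = 342 K.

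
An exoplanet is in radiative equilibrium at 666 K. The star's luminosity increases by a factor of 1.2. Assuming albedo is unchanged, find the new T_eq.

T_eq ∝ L^(1/4) · d^(−1/2).
T′ = 666 × 1.2^(1/4) = 697 K.

T_eq ≈ 697 K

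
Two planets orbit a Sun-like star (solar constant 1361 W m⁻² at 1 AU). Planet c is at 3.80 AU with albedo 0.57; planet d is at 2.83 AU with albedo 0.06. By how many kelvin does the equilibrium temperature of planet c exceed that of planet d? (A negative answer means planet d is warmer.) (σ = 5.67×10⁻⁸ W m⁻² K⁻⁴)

T_eq = [S₀(1−A)/(4σd²)]^(1/4), so T ∝ (1−A)^(1/4) / √d.
T₁ = [1361×0.43/(4×5.67×10⁻⁸×3.80²)]^(1/4) = 115.62 K.
T₂ = [1361×0.94/(4×5.67×10⁻⁸×2.83²)]^(1/4) = 162.91 K.

ΔT ≈ -47.3 K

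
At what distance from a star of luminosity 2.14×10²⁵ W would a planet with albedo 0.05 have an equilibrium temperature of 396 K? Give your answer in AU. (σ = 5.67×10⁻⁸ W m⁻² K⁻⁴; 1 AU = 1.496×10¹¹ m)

From T_eq⁴ = L(1−A)/(16πσd²): d = √[L(1−A)/(16πσT_eq⁴)].
d = √[2.14×10²⁵ × 0.95 / (16π × 5.67×10⁻⁸ × (396)⁴)] = 1.70×10¹⁰ m = 0.114 AU.

d ≈ 0.114 AU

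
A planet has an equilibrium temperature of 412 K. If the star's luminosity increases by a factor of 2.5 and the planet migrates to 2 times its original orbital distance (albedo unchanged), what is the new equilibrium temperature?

T_eq ∝ L^(1/4) · d^(−1/2).
T′ = 412 × 2.5^(1/4) / 2^(1/2) = 366 K.

T_eq ≈ 366 K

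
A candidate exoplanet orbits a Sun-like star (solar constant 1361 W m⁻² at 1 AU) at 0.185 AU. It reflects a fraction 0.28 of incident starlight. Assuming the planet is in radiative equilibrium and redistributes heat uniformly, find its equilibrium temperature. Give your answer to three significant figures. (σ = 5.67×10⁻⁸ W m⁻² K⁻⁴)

T_eq ≈ 596 K

Flux at 0.185 AU: S = 1361/0.185² = 3.98×10⁴ W m⁻².
Energy balance: absorbed = emitted ⇒ πR²·S(1−A) = 4πR²·σT_eq⁴, so T_eq⁴ = S(1−A)/(4σ).
T_eq = [3.98×10⁴ × 0.72 / (4 × 5.67×10⁻⁸)]^(1/4) = (1.26×10¹¹)^(1/4) = 596 K.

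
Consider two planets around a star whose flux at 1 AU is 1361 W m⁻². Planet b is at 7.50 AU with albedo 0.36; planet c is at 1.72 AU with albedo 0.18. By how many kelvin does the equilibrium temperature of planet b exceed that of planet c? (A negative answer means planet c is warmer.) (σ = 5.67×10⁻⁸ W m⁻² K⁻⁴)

T_eq = [S₀(1−A)/(4σd²)]^(1/4), so T ∝ (1−A)^(1/4) / √d.
T₁ = [1361×0.64/(4×5.67×10⁻⁸×7.50²)]^(1/4) = 90.90 K.
T₂ = [1361×0.82/(4×5.67×10⁻⁸×1.72²)]^(1/4) = 201.95 K.

ΔT ≈ -111.0 K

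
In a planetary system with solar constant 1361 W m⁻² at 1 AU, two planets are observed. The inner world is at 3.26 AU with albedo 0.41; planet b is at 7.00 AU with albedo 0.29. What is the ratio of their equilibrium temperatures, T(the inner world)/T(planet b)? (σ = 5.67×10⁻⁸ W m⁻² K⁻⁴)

T₁/T₂ ≈ 1.399

T_eq = [S₀(1−A)/(4σd²)]^(1/4), so T ∝ (1−A)^(1/4) / √d.
T₁ = [1361×0.59/(4×5.67×10⁻⁸×3.26²)]^(1/4) = 135.10 K.
T₂ = [1361×0.71/(4×5.67×10⁻⁸×7.00²)]^(1/4) = 96.56 K.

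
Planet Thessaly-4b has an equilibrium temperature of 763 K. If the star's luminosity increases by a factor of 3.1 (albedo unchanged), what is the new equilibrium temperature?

T_eq ≈ 1010 K

T_eq ∝ L^(1/4) · d^(−1/2).
T′ = 763 × 3.1^(1/4) = 1010 K.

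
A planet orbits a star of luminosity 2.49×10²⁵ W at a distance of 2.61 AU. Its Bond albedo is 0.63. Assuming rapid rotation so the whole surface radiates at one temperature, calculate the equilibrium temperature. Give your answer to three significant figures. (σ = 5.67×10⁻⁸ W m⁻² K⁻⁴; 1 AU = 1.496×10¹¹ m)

T_eq ≈ 67.9 K

d = 2.61 AU = 3.90×10¹¹ m.
Flux: S = L/(4πd²) = 2.49×10²⁵/(4π×(3.90×10¹¹)²) = 13.0 W m⁻².
Energy balance: absorbed = emitted ⇒ πR²·S(1−A) = 4πR²·σT_eq⁴, so T_eq⁴ = S(1−A)/(4σ).
T_eq = [13.0 × 0.37 / (4 × 5.67×10⁻⁸)]^(1/4) = (2.12×10⁷)^(1/4) = 67.9 K.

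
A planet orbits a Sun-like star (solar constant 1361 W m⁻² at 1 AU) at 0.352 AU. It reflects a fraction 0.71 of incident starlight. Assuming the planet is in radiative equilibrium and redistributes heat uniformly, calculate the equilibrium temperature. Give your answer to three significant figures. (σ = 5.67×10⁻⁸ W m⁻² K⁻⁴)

Flux at 0.352 AU: S = 1361/0.352² = 1.10×10⁴ W m⁻².
Energy balance: absorbed = emitted ⇒ πR²·S(1−A) = 4πR²·σT_eq⁴, so T_eq⁴ = S(1−A)/(4σ).
T_eq = [1.10×10⁴ × 0.29 / (4 × 5.67×10⁻⁸)]^(1/4) = (1.40×10¹⁰)^(1/4) = 344 K.

T_eq ≈ 344 K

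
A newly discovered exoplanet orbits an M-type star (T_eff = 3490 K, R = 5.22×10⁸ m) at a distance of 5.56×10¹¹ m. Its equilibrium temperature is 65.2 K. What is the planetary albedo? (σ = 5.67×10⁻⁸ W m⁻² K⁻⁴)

A ≈ 0.45

L = 4πR_⋆²σT_⋆⁴ = 4π(5.22×10⁸)² × 5.67×10⁻⁸ × (3490)⁴ = 2.88×10²⁵ W.
S = L/(4πd²) = 7.41 W m⁻².
From T_eq⁴ = S(1−A)/(4σ): 1−A = 4σT_eq⁴/S.
1−A = 4 × 5.67×10⁻⁸ × (65.2)⁴ / 7.41 = 0.553.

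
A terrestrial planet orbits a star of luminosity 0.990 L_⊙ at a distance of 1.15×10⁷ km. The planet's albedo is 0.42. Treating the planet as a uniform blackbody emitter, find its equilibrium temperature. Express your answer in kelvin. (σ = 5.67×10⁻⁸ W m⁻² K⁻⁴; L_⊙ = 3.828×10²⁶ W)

d = 1.15×10⁷ km = 1.15×10¹⁰ m.
L = 0.990 × 3.828×10²⁶ = 3.79×10²⁶ W.
Flux: S = L/(4πd²) = 3.79×10²⁶/(4π×(1.15×10¹⁰)²) = 2.28×10⁵ W m⁻².
Energy balance: absorbed = emitted ⇒ πR²·S(1−A) = 4πR²·σT_eq⁴, so T_eq⁴ = S(1−A)/(4σ).
T_eq = [2.28×10⁵ × 0.58 / (4 × 5.67×10⁻⁸)]^(1/4) = (5.83×10¹¹)^(1/4) = 874 K.

T_eq ≈ 874 K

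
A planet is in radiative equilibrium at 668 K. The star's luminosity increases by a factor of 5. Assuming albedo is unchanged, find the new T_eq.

T_eq ∝ L^(1/4) · d^(−1/2).
T′ = 668 × 5^(1/4) = 999 K.

T_eq ≈ 999 K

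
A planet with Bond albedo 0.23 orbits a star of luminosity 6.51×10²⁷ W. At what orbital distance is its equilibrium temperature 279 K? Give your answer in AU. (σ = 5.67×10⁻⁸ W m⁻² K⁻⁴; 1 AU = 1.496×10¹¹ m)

d ≈ 3.60 AU

From T_eq⁴ = L(1−A)/(16πσd²): d = √[L(1−A)/(16πσT_eq⁴)].
d = √[6.51×10²⁷ × 0.77 / (16π × 5.67×10⁻⁸ × (279)⁴)] = 5.39×10¹¹ m = 3.60 AU.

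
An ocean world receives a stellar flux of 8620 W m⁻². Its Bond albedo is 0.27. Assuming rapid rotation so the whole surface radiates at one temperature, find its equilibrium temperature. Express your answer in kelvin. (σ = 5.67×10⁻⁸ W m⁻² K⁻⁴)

Energy balance: absorbed = emitted ⇒ πR²·S(1−A) = 4πR²·σT_eq⁴, so T_eq⁴ = S(1−A)/(4σ).
T_eq = [8620 × 0.73 / (4 × 5.67×10⁻⁸)]^(1/4) = (2.77×10¹⁰)^(1/4) = 408 K.

T_eq ≈ 408 K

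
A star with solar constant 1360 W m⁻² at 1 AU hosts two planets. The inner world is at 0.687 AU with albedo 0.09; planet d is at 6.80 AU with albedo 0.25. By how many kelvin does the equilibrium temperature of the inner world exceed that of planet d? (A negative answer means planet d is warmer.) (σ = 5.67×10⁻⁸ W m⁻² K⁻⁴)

ΔT ≈ 228.6 K

T_eq = [S₀(1−A)/(4σd²)]^(1/4), so T ∝ (1−A)^(1/4) / √d.
T₁ = [1360×0.91/(4×5.67×10⁻⁸×0.687²)]^(1/4) = 327.91 K.
T₂ = [1360×0.75/(4×5.67×10⁻⁸×6.80²)]^(1/4) = 99.31 K.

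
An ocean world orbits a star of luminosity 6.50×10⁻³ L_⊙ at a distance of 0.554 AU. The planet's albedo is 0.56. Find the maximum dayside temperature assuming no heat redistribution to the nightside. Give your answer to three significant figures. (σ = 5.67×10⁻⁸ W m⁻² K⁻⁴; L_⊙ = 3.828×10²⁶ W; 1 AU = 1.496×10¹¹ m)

T_ss ≈ 122 K

d = 0.554 AU = 8.29×10¹⁰ m.
L = 6.50×10⁻³ × 3.828×10²⁶ = 2.49×10²⁴ W.
Flux: S = L/(4πd²) = 2.49×10²⁴/(4π×(8.29×10¹⁰)²) = 28.8 W m⁻².
With no redistribution each surface element balances locally: S(1−A) = σT⁴.
T = [28.8 × 0.44 / 5.67×10⁻⁸]^(1/4) = (2.24×10⁸)^(1/4) = 122 K.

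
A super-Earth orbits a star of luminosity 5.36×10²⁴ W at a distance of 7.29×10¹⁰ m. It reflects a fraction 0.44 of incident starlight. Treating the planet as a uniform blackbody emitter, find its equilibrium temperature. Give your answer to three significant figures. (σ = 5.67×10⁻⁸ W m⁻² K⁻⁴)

T_eq ≈ 119 K

Flux: S = L/(4πd²) = 5.36×10²⁴/(4π×(7.29×10¹⁰)²) = 80.3 W m⁻².
Energy balance: absorbed = emitted ⇒ πR²·S(1−A) = 4πR²·σT_eq⁴, so T_eq⁴ = S(1−A)/(4σ).
T_eq = [80.3 × 0.56 / (4 × 5.67×10⁻⁸)]^(1/4) = (1.98×10⁸)^(1/4) = 119 K.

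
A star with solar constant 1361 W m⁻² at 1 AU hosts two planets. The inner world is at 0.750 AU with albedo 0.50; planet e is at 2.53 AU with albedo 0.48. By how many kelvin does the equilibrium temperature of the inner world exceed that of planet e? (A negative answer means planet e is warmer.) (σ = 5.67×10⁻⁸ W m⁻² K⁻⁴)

T_eq = [S₀(1−A)/(4σd²)]^(1/4), so T ∝ (1−A)^(1/4) / √d.
T₁ = [1361×0.50/(4×5.67×10⁻⁸×0.750²)]^(1/4) = 270.25 K.
T₂ = [1361×0.52/(4×5.67×10⁻⁸×2.53²)]^(1/4) = 148.59 K.

ΔT ≈ 121.7 K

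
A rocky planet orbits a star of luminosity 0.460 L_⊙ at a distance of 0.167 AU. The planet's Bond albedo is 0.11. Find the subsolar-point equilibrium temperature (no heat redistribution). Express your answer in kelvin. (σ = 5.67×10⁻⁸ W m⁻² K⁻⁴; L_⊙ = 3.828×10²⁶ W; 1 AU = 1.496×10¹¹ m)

d = 0.167 AU = 2.50×10¹⁰ m.
L = 0.460 × 3.828×10²⁶ = 1.76×10²⁶ W.
Flux: S = L/(4πd²) = 1.76×10²⁶/(4π×(2.50×10¹⁰)²) = 2.25×10⁴ W m⁻².
At the subsolar point the surface absorbs S(1−A) and emits σT⁴ per unit area — no factor of 4, since only the local patch is in balance.
T = [2.25×10⁴ × 0.89 / 5.67×10⁻⁸]^(1/4) = (3.52×10¹¹)^(1/4) = 770 K.

T_ss ≈ 770 K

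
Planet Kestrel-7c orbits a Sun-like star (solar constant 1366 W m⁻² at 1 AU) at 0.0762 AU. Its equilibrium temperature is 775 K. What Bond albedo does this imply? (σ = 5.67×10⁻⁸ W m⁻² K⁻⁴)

A ≈ 0.65

Flux at 0.0762 AU: S = 1366/0.0762² = 2.35×10⁵ W m⁻².
From T_eq⁴ = S(1−A)/(4σ): 1−A = 4σT_eq⁴/S.
1−A = 4 × 5.67×10⁻⁸ × (775)⁴ / 2.35×10⁵ = 0.348.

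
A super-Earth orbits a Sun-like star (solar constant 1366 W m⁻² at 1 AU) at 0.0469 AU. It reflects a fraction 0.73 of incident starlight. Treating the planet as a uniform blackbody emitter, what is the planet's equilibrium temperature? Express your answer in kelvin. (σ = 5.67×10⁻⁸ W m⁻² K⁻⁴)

T_eq ≈ 927 K

Flux at 0.0469 AU: S = 1366/0.0469² = 6.21×10⁵ W m⁻².
Energy balance: absorbed = emitted ⇒ πR²·S(1−A) = 4πR²·σT_eq⁴, so T_eq⁴ = S(1−A)/(4σ).
T_eq = [6.21×10⁵ × 0.27 / (4 × 5.67×10⁻⁸)]^(1/4) = (7.39×10¹¹)^(1/4) = 927 K.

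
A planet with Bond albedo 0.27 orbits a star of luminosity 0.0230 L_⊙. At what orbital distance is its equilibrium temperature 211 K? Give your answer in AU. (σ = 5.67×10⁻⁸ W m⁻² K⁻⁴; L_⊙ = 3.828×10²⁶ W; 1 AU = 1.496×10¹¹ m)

L = 0.0230 × 3.828×10²⁶ = 8.80×10²⁴ W.
From T_eq⁴ = L(1−A)/(16πσd²): d = √[L(1−A)/(16πσT_eq⁴)].
d = √[8.80×10²⁴ × 0.73 / (16π × 5.67×10⁻⁸ × (211)⁴)] = 3.37×10¹⁰ m = 0.225 AU.

d ≈ 0.225 AU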